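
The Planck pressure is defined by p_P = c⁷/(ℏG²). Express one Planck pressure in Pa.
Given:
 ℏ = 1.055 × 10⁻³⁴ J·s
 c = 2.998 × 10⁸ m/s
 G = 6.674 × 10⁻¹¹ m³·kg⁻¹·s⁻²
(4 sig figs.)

p_P = c⁷/(ℏG²)
  = 2.177 × 10⁵⁹ / 4.699 × 10⁻⁵⁵
  = 4.632 × 10¹¹³ Pa

4.632 × 10¹¹³ Pa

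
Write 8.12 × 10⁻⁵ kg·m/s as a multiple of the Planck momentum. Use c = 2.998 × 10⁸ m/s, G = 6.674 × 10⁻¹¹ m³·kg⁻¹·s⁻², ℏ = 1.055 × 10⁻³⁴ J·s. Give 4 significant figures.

1.244 × 10⁻⁵

Planck momentum: p_P = √(ℏc³/G) = 6.527 kg·m/s.
8.12 × 10⁻⁵ / 6.527 = 1.244 × 10⁻⁵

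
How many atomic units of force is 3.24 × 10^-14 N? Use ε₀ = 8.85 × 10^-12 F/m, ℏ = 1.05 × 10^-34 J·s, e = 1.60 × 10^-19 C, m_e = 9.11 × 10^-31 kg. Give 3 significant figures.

atomic unit of force: F_au = E_h/a₀ = m_e²e⁶/((4πε₀)³ℏ⁴) = 8.33 × 10^-8 N.
3.24 × 10^-14 / 8.33 × 10^-8 = 3.89 × 10^-7

3.89 × 10^-7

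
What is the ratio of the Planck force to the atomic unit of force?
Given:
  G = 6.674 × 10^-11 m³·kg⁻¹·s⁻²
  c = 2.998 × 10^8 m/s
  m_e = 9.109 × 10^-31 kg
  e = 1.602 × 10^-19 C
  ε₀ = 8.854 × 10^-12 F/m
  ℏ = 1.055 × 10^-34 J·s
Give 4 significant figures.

1.473 × 10^51

Planck force: F_P = c⁴/G = 1.210 × 10^44 N
atomic unit of force: F_au = E_h/a₀ = m_e²e⁶/((4πε₀)³ℏ⁴) = 8.220 × 10^-8 N
ratio = 1.210 × 10^44 / 8.220 × 10^-8 = 1.473 × 10^51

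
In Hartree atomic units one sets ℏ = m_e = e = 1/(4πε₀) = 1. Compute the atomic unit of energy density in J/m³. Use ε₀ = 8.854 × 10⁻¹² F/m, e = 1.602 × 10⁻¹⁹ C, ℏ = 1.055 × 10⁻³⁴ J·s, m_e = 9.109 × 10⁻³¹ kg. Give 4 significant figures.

u_au = E_h/a₀³ = m_e⁴e¹⁰/((4πε₀)⁵ℏ⁸)
E_h = 4.354 × 10⁻¹⁸ J
a₀ = 5.297 × 10⁻¹¹ m
E_h/a₀³ = 2.929 × 10¹³ J/m³

2.929 × 10¹³ J/m³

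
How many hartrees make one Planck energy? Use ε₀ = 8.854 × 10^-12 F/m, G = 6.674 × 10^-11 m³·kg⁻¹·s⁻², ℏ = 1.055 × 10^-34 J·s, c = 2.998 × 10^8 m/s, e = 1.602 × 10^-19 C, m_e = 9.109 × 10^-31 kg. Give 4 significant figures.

4.494 × 10^26

Planck energy: E_P = √(ℏc⁵/G) = 1.957 × 10^9 J
hartree: E_h = m_e e⁴/(4πε₀ℏ)² = 4.354 × 10^-18 J
ratio = 1.957 × 10^9 / 4.354 × 10^-18 = 4.494 × 10^26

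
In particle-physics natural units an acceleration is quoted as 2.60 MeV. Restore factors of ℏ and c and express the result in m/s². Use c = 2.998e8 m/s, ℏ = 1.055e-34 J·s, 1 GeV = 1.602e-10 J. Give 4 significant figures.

Acceleration is [L]/[T]² = c·[E]/ℏ.
1 GeV → c/ℏ × (1 GeV in J) = 4.552e32 m/s².
Convert the energy scale: 2.60 MeV = 2.60e-3 GeV.
Result: 2.60e-3 × 4.552e32 = 1.184e30 m/s².

1.184e30 m/s²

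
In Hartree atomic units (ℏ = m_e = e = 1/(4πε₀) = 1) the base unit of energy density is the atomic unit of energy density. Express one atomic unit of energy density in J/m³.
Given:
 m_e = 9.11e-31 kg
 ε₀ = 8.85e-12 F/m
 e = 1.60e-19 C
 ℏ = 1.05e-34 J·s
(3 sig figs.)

3.01e13 J/m³

u_au = E_h/a₀³ = m_e⁴e¹⁰/((4πε₀)⁵ℏ⁸)
E_h = 4.38e-18 J
a₀ = 5.26e-11 m
E_h/a₀³ = 3.01e13 J/m³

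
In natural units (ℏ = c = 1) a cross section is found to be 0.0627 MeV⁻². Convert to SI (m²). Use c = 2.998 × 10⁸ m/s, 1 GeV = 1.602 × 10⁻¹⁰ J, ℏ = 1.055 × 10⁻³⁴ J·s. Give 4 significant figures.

2.444 × 10⁻²⁷ m²

Area is [L]² = [E]⁻²·(ℏc)²; restore (ℏc)².
1 GeV⁻² → (ℏc)² × (1 GeV in J)⁻² = 3.898 × 10⁻³² m².
Convert the energy scale: 0.0627 MeV⁻² = 6.27 × 10⁴ GeV⁻².
Result: 6.27 × 10⁴ × 3.898 × 10⁻³² = 2.444 × 10⁻²⁷ m².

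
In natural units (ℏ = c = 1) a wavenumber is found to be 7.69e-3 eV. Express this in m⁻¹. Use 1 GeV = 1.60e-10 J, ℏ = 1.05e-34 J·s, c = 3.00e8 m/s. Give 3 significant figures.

Inverse length is [E]/(ℏc).
1 GeV → 1/(ℏc) × (1 GeV in J) = 5.08e15 m⁻¹.
Convert the energy scale: 7.69e-3 eV = 7.69e-12 GeV.
Result: 7.69e-12 × 5.08e15 = 3.91e4 m⁻¹.

3.91e4 m⁻¹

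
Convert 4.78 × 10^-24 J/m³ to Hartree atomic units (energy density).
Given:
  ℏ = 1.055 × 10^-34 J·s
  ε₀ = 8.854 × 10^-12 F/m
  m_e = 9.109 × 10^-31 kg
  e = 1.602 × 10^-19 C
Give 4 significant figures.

atomic unit of energy density: u_au = E_h/a₀³ = m_e⁴e¹⁰/((4πε₀)⁵ℏ⁸) = 2.929 × 10^13 J/m³.
4.78 × 10^-24 / 2.929 × 10^13 = 1.632 × 10^-37

1.632 × 10^-37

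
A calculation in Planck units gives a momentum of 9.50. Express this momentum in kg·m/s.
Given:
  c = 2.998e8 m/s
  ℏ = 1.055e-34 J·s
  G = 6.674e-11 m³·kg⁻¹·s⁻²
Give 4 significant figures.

62 kg·m/s

One Planck momentum: p_P = √(ℏc³/G) = 6.527 kg·m/s.
9.50 × 6.527 kg·m/s = 62 kg·m/s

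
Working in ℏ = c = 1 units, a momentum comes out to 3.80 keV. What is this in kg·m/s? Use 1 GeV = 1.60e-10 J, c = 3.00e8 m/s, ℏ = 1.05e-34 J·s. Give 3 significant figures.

Momentum is [E]/c; divide by c.
1 GeV → 1/c × (1 GeV in J) = 5.33e-19 kg·m/s.
Convert the energy scale: 3.80 keV = 3.80e-6 GeV.
Result: 3.80e-6 × 5.33e-19 = 2.03e-24 kg·m/s.

2.03e-24 kg·m/s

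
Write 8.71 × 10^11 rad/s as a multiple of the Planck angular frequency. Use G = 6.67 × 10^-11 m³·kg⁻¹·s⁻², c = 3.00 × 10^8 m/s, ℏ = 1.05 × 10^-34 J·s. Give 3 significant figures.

4.68 × 10^-32

Planck angular frequency: ω_P = √(c⁵/(ℏG)) = 1.86 × 10^43 rad/s.
8.71 × 10^11 / 1.86 × 10^43 = 4.68 × 10^-32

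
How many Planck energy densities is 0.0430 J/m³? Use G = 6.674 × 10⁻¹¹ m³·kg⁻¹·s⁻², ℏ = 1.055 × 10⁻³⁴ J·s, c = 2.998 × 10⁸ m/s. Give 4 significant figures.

Planck energy density: u_P = c⁷/(ℏG²) = 4.632 × 10¹¹³ J/m³.
0.0430 / 4.632 × 10¹¹³ = 9.283 × 10⁻¹¹⁶

9.283 × 10⁻¹¹⁶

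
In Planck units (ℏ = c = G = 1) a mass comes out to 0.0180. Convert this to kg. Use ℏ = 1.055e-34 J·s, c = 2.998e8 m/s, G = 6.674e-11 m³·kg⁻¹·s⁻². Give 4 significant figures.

3.919e-10 kg

One Planck mass: m_P = √(ℏc/G) = 2.177e-8 kg.
0.0180 × 2.177e-8 kg = 3.919e-10 kg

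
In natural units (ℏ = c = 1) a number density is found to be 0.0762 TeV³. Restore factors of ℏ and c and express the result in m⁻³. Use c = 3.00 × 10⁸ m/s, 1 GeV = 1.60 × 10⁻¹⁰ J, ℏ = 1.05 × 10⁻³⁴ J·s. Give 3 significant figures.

9.99 × 10⁵⁴ m⁻³

Number density is [L]⁻³ = [E]³/(ℏc)³.
1 GeV³ → 1/(ℏc)³ × (1 GeV in J)³ = 1.31 × 10⁴⁷ m⁻³.
Convert the energy scale: 0.0762 TeV³ = 7.62 × 10⁷ GeV³.
Result: 7.62 × 10⁷ × 1.31 × 10⁴⁷ = 9.99 × 10⁵⁴ m⁻³.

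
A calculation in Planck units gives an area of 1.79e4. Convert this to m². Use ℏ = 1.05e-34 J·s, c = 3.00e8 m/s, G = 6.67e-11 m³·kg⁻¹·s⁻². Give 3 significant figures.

4.64e-66 m²

One Planck area: A_P = ℏG/c³ = 2.59e-70 m².
1.79e4 × 2.59e-70 m² = 4.64e-66 m²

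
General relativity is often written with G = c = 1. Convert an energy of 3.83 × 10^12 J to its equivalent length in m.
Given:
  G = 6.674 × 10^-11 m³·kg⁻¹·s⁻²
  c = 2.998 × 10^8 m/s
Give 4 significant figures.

Energy → length via G/c⁴.
3.83 × 10^12 J × (G/c⁴) = 3.164 × 10^-32 m

3.164 × 10^-32 m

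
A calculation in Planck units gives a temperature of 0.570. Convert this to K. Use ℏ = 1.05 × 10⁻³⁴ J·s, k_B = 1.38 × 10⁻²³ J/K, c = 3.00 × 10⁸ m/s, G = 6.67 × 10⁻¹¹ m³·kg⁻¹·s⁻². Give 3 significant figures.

8.08 × 10³¹ K

One Planck temperature: T_P = √(ℏc⁵/G) / k_B = 1.42 × 10³² K.
0.570 × 1.42 × 10³² K = 8.08 × 10³¹ K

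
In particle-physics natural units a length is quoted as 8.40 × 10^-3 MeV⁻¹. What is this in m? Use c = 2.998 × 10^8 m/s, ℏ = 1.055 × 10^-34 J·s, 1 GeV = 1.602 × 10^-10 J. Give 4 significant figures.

1.658 × 10^-15 m

A length is [E]⁻¹ in ℏ=c=1; restore one factor of ℏc.
1 GeV⁻¹ → ℏc × (1 GeV in J)⁻¹ = 1.974 × 10^-16 m.
Convert the energy scale: 8.40 × 10^-3 MeV⁻¹ = 8.40 GeV⁻¹.
Result: 8.40 × 1.974 × 10^-16 = 1.658 × 10^-15 m.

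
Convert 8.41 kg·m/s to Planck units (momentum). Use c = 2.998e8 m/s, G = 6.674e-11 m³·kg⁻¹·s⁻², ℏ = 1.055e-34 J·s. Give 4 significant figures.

Planck momentum: p_P = √(ℏc³/G) = 6.527 kg·m/s.
8.41 / 6.527 = 1.289

1.289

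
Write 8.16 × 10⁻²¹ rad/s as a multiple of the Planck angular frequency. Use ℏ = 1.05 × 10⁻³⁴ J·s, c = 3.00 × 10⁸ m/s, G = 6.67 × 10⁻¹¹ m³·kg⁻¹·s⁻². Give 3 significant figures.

4.38 × 10⁻⁶⁴

Planck angular frequency: ω_P = √(c⁵/(ℏG)) = 1.86 × 10⁴³ rad/s.
8.16 × 10⁻²¹ / 1.86 × 10⁴³ = 4.38 × 10⁻⁶⁴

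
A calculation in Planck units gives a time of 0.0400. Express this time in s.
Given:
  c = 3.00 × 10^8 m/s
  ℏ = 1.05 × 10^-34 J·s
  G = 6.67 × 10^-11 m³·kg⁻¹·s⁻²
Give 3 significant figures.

One Planck time: t_P = √(ℏG/c⁵) = 5.37 × 10^-44 s.
0.0400 × 5.37 × 10^-44 s = 2.15 × 10^-45 s

2.15 × 10^-45 s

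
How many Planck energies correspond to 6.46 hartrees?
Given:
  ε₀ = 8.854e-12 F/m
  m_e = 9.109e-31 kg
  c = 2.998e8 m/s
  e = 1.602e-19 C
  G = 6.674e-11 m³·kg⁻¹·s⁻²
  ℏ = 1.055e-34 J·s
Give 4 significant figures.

1.438e-26

hartree: E_h = m_e e⁴/(4πε₀ℏ)² = 4.354e-18 J
Planck energy: E_P = √(ℏc⁵/G) = 1.957e9 J
6.46 × 4.354e-18 / 1.957e9 = 1.438e-26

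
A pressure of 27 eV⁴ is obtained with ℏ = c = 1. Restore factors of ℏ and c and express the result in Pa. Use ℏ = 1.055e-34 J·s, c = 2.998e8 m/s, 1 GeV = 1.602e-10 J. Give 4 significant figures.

562 Pa

Pressure is [E]/[L]³ = [E]⁴/(ℏc)³.
1 GeV⁴ → 1/(ℏc)³ × (1 GeV in J)⁴ = 2.082e37 Pa.
Convert the energy scale: 27 eV⁴ = 2.70e-35 GeV⁴.
Result: 2.70e-35 × 2.082e37 = 562 Pa.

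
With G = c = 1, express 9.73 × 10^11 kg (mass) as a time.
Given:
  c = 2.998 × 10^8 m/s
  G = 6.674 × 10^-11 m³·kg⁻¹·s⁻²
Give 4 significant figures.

Mass → time via G/c³.
9.73 × 10^11 kg × (G/c³) = 2.410 × 10^-24 s

2.410 × 10^-24 s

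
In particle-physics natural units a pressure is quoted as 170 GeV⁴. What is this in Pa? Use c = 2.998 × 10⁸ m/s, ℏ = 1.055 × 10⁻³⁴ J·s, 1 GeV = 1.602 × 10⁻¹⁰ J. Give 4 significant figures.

3.539 × 10³⁹ Pa

Pressure is [E]/[L]³ = [E]⁴/(ℏc)³.
1 GeV⁴ → 1/(ℏc)³ × (1 GeV in J)⁴ = 2.082 × 10³⁷ Pa.
Result: 170 × 2.082 × 10³⁷ = 3.539 × 10³⁹ Pa.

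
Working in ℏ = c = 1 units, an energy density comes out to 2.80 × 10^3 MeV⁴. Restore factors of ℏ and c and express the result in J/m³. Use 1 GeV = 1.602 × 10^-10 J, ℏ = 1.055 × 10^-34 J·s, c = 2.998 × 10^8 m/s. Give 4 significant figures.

[E]/[L]³ = [E]⁴/(ℏc)³; restore (ℏc)⁻³.
1 GeV⁴ → 1/(ℏc)³ × (1 GeV in J)⁴ = 2.082 × 10^37 J/m³.
Convert the energy scale: 2.80 × 10^3 MeV⁴ = 2.80 × 10^-9 GeV⁴.
Result: 2.80 × 10^-9 × 2.082 × 10^37 = 5.828 × 10^28 J/m³.

5.828 × 10^28 J/m³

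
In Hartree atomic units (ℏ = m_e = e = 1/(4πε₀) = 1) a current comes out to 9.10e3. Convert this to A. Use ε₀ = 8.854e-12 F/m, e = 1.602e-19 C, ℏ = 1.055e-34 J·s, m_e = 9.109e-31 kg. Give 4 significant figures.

One atomic unit of electric current: I_au = e E_h/ℏ = m_e e⁵/((4πε₀)²ℏ³) = 6.612e-3 A.
9.10e3 × 6.612e-3 A = 60.17 A

60.17 A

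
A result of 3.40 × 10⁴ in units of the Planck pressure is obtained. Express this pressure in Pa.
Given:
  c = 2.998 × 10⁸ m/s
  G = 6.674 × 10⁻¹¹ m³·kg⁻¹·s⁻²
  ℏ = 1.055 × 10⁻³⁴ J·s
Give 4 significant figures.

One Planck pressure: p_P = c⁷/(ℏG²) = 4.632 × 10¹¹³ Pa.
3.40 × 10⁴ × 4.632 × 10¹¹³ Pa = 1.575 × 10¹¹⁸ Pa

1.575 × 10¹¹⁸ Pa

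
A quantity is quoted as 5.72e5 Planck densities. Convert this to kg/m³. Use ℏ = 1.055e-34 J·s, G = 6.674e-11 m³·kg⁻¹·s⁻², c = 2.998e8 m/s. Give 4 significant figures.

2.948e102 kg/m³

One Planck density: ρ_P = c⁵/(ℏG²) = 5.154e96 kg/m³.
5.72e5 × 5.154e96 kg/m³ = 2.948e102 kg/m³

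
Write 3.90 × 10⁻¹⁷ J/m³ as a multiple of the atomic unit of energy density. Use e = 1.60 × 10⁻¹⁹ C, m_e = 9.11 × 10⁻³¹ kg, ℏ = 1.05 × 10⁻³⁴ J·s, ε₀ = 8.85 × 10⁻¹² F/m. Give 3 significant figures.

1.29 × 10⁻³⁰

atomic unit of energy density: u_au = E_h/a₀³ = m_e⁴e¹⁰/((4πε₀)⁵ℏ⁸) = 3.01 × 10¹³ J/m³.
3.90 × 10⁻¹⁷ / 3.01 × 10¹³ = 1.29 × 10⁻³⁰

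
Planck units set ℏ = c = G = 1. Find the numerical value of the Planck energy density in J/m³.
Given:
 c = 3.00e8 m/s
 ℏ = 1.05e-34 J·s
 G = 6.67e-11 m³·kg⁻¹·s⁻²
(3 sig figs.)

4.68e113 J/m³

The unique combination of the constants set to 1 with dimensions of energy density is u_P = c⁷/(ℏG²).
  = 2.19e59 / 4.67e-55
  = 4.68e113 J/m³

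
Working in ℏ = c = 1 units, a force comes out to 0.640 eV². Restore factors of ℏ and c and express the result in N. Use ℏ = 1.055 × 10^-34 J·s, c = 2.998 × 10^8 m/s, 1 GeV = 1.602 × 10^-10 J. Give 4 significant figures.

Force is [E]/[L] = [E]²/(ℏc); restore (ℏc)⁻¹.
1 GeV² → 1/(ℏc) × (1 GeV in J)² = 8.114 × 10^5 N.
Convert the energy scale: 0.640 eV² = 6.40 × 10^-19 GeV².
Result: 6.40 × 10^-19 × 8.114 × 10^5 = 5.193 × 10^-13 N.

5.193 × 10^-13 N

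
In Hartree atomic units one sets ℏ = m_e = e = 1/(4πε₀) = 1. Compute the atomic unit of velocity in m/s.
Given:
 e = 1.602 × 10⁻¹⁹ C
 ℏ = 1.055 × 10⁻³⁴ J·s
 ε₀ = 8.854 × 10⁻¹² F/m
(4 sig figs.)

v_au = e²/(4πε₀ℏ)
  = 2.566 × 10⁻³⁸ / 1.174 × 10⁻⁴⁴
  = 2.186 × 10⁶ m/s

2.186 × 10⁶ m/s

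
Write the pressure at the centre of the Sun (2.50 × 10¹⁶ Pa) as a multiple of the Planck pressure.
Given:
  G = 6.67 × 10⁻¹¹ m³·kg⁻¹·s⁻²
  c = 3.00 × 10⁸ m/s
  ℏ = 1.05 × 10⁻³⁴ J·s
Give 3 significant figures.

5.34 × 10⁻⁹⁸

Planck pressure: p_P = c⁷/(ℏG²) = 4.68 × 10¹¹³ Pa.
2.50 × 10¹⁶ / 4.68 × 10¹¹³ = 5.34 × 10⁻⁹⁸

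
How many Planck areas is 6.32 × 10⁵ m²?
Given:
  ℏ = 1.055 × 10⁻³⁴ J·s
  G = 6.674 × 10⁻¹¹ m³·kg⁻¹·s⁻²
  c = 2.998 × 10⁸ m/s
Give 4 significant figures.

Planck area: A_P = ℏG/c³ = 2.613 × 10⁻⁷⁰ m².
6.32 × 10⁵ / 2.613 × 10⁻⁷⁰ = 2.419 × 10⁷⁵

2.419 × 10⁷⁵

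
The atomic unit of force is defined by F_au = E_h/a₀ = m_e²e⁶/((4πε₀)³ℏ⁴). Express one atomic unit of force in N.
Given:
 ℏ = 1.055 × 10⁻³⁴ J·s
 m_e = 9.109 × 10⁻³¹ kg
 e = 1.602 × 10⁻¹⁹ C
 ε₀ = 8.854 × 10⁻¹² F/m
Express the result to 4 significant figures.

F_au = E_h/a₀ = m_e²e⁶/((4πε₀)³ℏ⁴)
E_h = 4.354 × 10⁻¹⁸ J
a₀ = 5.297 × 10⁻¹¹ m
E_h/a₀ = 8.220 × 10⁻⁸ N

8.220 × 10⁻⁸ N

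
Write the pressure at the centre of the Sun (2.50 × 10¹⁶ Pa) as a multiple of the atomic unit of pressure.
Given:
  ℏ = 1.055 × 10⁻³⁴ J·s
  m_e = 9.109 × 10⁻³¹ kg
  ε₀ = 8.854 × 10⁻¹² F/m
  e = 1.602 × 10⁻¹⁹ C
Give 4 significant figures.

atomic unit of pressure: P_au = E_h/a₀³ = m_e⁴e¹⁰/((4πε₀)⁵ℏ⁸) = 2.929 × 10¹³ Pa.
2.50 × 10¹⁶ / 2.929 × 10¹³ = 853.5

853.5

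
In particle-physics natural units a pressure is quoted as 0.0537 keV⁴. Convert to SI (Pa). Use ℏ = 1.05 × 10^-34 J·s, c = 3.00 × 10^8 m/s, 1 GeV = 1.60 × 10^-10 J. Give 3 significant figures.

1.13 × 10^12 Pa

Pressure is [E]/[L]³ = [E]⁴/(ℏc)³.
1 GeV⁴ → 1/(ℏc)³ × (1 GeV in J)⁴ = 2.10 × 10^37 Pa.
Convert the energy scale: 0.0537 keV⁴ = 5.37 × 10^-26 GeV⁴.
Result: 5.37 × 10^-26 × 2.10 × 10^37 = 1.13 × 10^12 Pa.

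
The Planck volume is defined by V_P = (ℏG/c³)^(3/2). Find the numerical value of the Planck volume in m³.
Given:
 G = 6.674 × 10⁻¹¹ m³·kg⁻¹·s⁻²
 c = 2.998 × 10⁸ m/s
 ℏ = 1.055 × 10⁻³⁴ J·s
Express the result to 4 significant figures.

V_P = (ℏG/c³)^(3/2)
  = √(1.784 × 10⁻²⁰⁹)
  = 4.224 × 10⁻¹⁰⁵ m³

4.224 × 10⁻¹⁰⁵ m³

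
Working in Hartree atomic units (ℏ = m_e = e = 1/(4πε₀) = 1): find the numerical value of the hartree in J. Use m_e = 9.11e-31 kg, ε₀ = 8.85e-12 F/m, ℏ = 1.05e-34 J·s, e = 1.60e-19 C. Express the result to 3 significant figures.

4.38e-18 J

Dimensional analysis gives E_h = m_e e⁴/(4πε₀ℏ)².
  = 5.97e-106 / 1.36e-88
  = 4.38e-18 J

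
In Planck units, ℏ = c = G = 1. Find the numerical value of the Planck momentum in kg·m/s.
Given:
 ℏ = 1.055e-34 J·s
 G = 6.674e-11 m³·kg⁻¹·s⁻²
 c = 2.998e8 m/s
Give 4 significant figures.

The unique combination of the constants set to 1 with dimensions of momentum is p_P = √(ℏc³/G).
  = √(42.60)
  = 6.527 kg·m/s

6.527 kg·m/s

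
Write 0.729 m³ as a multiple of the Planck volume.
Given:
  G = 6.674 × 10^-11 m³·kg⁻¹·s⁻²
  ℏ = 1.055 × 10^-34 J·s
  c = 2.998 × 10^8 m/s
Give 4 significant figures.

Planck volume: V_P = (ℏG/c³)^(3/2) = 4.224 × 10^-105 m³.
0.729 / 4.224 × 10^-105 = 1.726 × 10^104

1.726 × 10^104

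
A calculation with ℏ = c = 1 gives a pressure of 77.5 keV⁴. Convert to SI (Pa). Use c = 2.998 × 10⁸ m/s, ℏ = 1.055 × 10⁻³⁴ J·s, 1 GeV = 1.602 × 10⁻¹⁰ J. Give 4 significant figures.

Pressure is [E]/[L]³ = [E]⁴/(ℏc)³.
1 GeV⁴ → 1/(ℏc)³ × (1 GeV in J)⁴ = 2.082 × 10³⁷ Pa.
Convert the energy scale: 77.5 keV⁴ = 7.75 × 10⁻²³ GeV⁴.
Result: 7.75 × 10⁻²³ × 2.082 × 10³⁷ = 1.613 × 10¹⁵ Pa.

1.613 × 10¹⁵ Pa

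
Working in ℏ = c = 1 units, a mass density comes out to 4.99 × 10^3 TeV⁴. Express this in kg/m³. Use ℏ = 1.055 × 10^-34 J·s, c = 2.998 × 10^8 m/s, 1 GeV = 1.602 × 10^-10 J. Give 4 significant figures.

1.156 × 10^36 kg/m³

Mass density is [E]/(c²[L]³) = [E]⁴/(ℏ³c⁵).
1 GeV⁴ → 1/(ℏ³c⁵) × (1 GeV in J)⁴ = 2.316 × 10^20 kg/m³.
Convert the energy scale: 4.99 × 10^3 TeV⁴ = 4.99 × 10^15 GeV⁴.
Result: 4.99 × 10^15 × 2.316 × 10^20 = 1.156 × 10^36 kg/m³.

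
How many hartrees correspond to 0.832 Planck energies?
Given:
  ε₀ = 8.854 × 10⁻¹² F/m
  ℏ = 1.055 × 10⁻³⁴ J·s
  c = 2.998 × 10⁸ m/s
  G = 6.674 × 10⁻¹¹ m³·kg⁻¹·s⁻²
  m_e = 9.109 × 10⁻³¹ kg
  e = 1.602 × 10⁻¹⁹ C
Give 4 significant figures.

3.739 × 10²⁶

Planck energy: E_P = √(ℏc⁵/G) = 1.957 × 10⁹ J
hartree: E_h = m_e e⁴/(4πε₀ℏ)² = 4.354 × 10⁻¹⁸ J
0.832 × 1.957 × 10⁹ / 4.354 × 10⁻¹⁸ = 3.739 × 10²⁶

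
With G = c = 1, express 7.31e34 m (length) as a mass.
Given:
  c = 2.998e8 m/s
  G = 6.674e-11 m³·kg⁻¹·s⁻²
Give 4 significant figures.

9.845e61 kg

Length → mass via c²/G.
7.31e34 m × (c²/G) = 9.845e61 kg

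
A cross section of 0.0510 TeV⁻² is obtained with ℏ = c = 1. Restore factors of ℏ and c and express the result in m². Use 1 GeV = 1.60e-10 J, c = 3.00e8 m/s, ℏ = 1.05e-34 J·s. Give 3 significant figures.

1.98e-39 m²

Area is [L]² = [E]⁻²·(ℏc)²; restore (ℏc)².
1 GeV⁻² → (ℏc)² × (1 GeV in J)⁻² = 3.88e-32 m².
Convert the energy scale: 0.0510 TeV⁻² = 5.10e-8 GeV⁻².
Result: 5.10e-8 × 3.88e-32 = 1.98e-39 m².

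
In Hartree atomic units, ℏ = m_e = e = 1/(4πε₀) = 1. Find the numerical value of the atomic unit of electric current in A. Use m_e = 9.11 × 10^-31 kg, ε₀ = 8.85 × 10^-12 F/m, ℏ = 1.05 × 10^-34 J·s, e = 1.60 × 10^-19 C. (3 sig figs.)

6.67 × 10^-3 A

Dimensional analysis gives I_au = e E_h/ℏ = m_e e⁵/((4πε₀)²ℏ³).
E_h = 4.38 × 10^-18 J
e·E_h/ℏ = 6.67 × 10^-3 A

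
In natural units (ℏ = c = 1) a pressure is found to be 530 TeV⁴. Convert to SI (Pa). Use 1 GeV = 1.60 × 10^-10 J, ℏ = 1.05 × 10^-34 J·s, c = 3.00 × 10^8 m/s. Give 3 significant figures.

1.11 × 10^52 Pa

Pressure is [E]/[L]³ = [E]⁴/(ℏc)³.
1 GeV⁴ → 1/(ℏc)³ × (1 GeV in J)⁴ = 2.10 × 10^37 Pa.
Convert the energy scale: 530 TeV⁴ = 5.30 × 10^14 GeV⁴.
Result: 5.30 × 10^14 × 2.10 × 10^37 = 1.11 × 10^52 Pa.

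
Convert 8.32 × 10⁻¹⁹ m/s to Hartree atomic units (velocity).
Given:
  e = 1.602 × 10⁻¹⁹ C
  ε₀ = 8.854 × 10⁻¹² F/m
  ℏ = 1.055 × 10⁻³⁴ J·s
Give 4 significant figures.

atomic unit of velocity: v_au = e²/(4πε₀ℏ) = 2.186 × 10⁶ m/s.
8.32 × 10⁻¹⁹ / 2.186 × 10⁶ = 3.805 × 10⁻²⁵

3.805 × 10⁻²⁵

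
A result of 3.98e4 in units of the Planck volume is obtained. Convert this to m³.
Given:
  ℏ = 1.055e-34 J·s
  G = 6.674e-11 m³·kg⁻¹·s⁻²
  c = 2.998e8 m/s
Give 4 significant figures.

1.681e-100 m³

One Planck volume: V_P = (ℏG/c³)^(3/2) = 4.224e-105 m³.
3.98e4 × 4.224e-105 m³ = 1.681e-100 m³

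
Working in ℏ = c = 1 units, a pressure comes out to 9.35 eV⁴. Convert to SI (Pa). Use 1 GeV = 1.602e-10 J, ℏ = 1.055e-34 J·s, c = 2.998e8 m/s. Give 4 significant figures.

Pressure is [E]/[L]³ = [E]⁴/(ℏc)³.
1 GeV⁴ → 1/(ℏc)³ × (1 GeV in J)⁴ = 2.082e37 Pa.
Convert the energy scale: 9.35 eV⁴ = 9.35e-36 GeV⁴.
Result: 9.35e-36 × 2.082e37 = 194.6 Pa.

194.6 Pa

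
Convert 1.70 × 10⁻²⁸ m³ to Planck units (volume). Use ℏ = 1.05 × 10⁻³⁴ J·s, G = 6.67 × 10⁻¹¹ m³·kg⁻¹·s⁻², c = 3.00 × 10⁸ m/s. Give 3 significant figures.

4.07 × 10⁷⁶

Planck volume: V_P = (ℏG/c³)^(3/2) = 4.18 × 10⁻¹⁰⁵ m³.
1.70 × 10⁻²⁸ / 4.18 × 10⁻¹⁰⁵ = 4.07 × 10⁷⁶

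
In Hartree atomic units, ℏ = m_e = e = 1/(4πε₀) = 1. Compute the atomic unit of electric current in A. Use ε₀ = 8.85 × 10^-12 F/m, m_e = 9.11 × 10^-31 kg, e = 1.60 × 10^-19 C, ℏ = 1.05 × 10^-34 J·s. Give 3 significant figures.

From ℏ = m_e = e = 1/(4πε₀) = 1 the current scale is I_au = e E_h/ℏ = m_e e⁵/((4πε₀)²ℏ³).
E_h = 4.38 × 10^-18 J
e·E_h/ℏ = 6.67 × 10^-3 A

6.67 × 10^-3 A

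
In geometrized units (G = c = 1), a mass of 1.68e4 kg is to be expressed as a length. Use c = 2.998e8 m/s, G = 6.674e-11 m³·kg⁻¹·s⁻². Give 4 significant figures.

1.247e-23 m

In G = c = 1 units mass has dimensions of length; the conversion factor is G/c².
1.68e4 kg × (G/c²) = 1.247e-23 m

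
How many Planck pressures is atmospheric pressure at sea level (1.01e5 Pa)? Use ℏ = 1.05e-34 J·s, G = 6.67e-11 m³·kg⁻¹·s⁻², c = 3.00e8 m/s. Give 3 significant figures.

Planck pressure: p_P = c⁷/(ℏG²) = 4.68e113 Pa.
1.01e5 / 4.68e113 = 2.16e-109

2.16e-109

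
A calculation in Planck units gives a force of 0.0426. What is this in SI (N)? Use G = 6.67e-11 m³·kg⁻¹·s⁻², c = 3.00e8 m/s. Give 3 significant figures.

5.17e42 N

One Planck force: F_P = c⁴/G = 1.21e44 N.
0.0426 × 1.21e44 N = 5.17e42 N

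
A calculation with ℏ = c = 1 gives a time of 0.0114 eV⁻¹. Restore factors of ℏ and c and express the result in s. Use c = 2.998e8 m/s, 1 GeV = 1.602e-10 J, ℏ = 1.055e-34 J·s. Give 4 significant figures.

A time is [E]⁻¹ in ℏ=c=1; restore one factor of ℏ.
1 GeV⁻¹ → ℏ × (1 GeV in J)⁻¹ = 6.586e-25 s.
Convert the energy scale: 0.0114 eV⁻¹ = 1.14e7 GeV⁻¹.
Result: 1.14e7 × 6.586e-25 = 7.507e-18 s.

7.507e-18 s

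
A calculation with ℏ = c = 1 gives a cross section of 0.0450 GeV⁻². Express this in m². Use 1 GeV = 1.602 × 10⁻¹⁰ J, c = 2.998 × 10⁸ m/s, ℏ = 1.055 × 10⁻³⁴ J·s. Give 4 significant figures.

1.754 × 10⁻³³ m²

Area is [L]² = [E]⁻²·(ℏc)²; restore (ℏc)².
1 GeV⁻² → (ℏc)² × (1 GeV in J)⁻² = 3.898 × 10⁻³² m².
Result: 0.0450 × 3.898 × 10⁻³² = 1.754 × 10⁻³³ m².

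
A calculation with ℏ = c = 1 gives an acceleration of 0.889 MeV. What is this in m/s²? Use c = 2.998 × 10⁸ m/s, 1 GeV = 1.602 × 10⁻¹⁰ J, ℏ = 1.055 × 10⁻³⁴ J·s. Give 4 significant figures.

4.047 × 10²⁹ m/s²

Acceleration is [L]/[T]² = c·[E]/ℏ.
1 GeV → c/ℏ × (1 GeV in J) = 4.552 × 10³² m/s².
Convert the energy scale: 0.889 MeV = 8.89 × 10⁻⁴ GeV.
Result: 8.89 × 10⁻⁴ × 4.552 × 10³² = 4.047 × 10²⁹ m/s².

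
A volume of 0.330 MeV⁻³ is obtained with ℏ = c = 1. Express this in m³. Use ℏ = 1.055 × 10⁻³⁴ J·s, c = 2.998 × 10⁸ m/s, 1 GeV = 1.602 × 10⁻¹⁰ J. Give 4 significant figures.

2.540 × 10⁻³⁹ m³

Volume is [L]³ = [E]⁻³·(ℏc)³.
1 GeV⁻³ → (ℏc)³ × (1 GeV in J)⁻³ = 7.696 × 10⁻⁴⁸ m³.
Convert the energy scale: 0.330 MeV⁻³ = 3.30 × 10⁸ GeV⁻³.
Result: 3.30 × 10⁸ × 7.696 × 10⁻⁴⁸ = 2.540 × 10⁻³⁹ m³.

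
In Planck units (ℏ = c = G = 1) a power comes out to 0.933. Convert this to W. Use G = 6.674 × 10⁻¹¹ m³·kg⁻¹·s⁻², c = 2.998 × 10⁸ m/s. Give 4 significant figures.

One Planck power: P_P = c⁵/G = 3.629 × 10⁵² W.
0.933 × 3.629 × 10⁵² W = 3.386 × 10⁵² W

3.386 × 10⁵² W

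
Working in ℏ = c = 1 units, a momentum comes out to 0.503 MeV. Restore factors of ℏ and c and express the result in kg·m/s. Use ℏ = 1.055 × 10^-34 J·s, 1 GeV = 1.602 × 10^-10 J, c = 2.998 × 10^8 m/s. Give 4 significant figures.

Momentum is [E]/c; divide by c.
1 GeV → 1/c × (1 GeV in J) = 5.344 × 10^-19 kg·m/s.
Convert the energy scale: 0.503 MeV = 5.03 × 10^-4 GeV.
Result: 5.03 × 10^-4 × 5.344 × 10^-19 = 2.688 × 10^-22 kg·m/s.

2.688 × 10^-22 kg·m/s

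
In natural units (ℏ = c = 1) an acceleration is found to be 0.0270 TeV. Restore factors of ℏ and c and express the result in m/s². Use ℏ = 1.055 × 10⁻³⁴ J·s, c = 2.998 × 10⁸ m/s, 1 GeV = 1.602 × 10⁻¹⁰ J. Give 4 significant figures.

Acceleration is [L]/[T]² = c·[E]/ℏ.
1 GeV → c/ℏ × (1 GeV in J) = 4.552 × 10³² m/s².
Convert the energy scale: 0.0270 TeV = 27 GeV.
Result: 27 × 4.552 × 10³² = 1.229 × 10³⁴ m/s².

1.229 × 10³⁴ m/s²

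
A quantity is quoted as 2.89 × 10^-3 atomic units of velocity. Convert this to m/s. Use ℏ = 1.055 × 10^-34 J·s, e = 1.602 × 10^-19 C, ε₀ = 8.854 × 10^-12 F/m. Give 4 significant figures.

One atomic unit of velocity: v_au = e²/(4πε₀ℏ) = 2.186 × 10^6 m/s.
2.89 × 10^-3 × 2.186 × 10^6 m/s = 6.319 × 10^3 m/s

6.319 × 10^3 m/s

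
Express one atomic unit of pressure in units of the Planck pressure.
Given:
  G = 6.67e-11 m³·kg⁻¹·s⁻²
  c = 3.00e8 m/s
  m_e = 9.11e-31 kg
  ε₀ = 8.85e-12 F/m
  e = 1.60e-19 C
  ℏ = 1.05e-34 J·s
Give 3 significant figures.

6.44e-101

atomic unit of pressure: P_au = E_h/a₀³ = m_e⁴e¹⁰/((4πε₀)⁵ℏ⁸) = 3.01e13 Pa
Planck pressure: p_P = c⁷/(ℏG²) = 4.68e113 Pa
ratio = 3.01e13 / 4.68e113 = 6.44e-101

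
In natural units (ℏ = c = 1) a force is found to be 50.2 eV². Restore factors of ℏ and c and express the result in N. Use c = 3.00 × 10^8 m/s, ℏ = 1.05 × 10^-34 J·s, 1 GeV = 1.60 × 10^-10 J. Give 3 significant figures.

4.08 × 10^-11 N

Force is [E]/[L] = [E]²/(ℏc); restore (ℏc)⁻¹.
1 GeV² → 1/(ℏc) × (1 GeV in J)² = 8.13 × 10^5 N.
Convert the energy scale: 50.2 eV² = 5.02 × 10^-17 GeV².
Result: 5.02 × 10^-17 × 8.13 × 10^5 = 4.08 × 10^-11 N.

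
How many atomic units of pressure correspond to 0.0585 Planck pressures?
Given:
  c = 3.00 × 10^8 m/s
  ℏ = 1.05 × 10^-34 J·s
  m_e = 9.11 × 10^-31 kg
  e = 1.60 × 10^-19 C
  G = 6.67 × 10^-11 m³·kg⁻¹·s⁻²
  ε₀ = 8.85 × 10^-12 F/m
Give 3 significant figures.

9.09 × 10^98

Planck pressure: p_P = c⁷/(ℏG²) = 4.68 × 10^113 Pa
atomic unit of pressure: P_au = E_h/a₀³ = m_e⁴e¹⁰/((4πε₀)⁵ℏ⁸) = 3.01 × 10^13 Pa
0.0585 × 4.68 × 10^113 / 3.01 × 10^13 = 9.09 × 10^98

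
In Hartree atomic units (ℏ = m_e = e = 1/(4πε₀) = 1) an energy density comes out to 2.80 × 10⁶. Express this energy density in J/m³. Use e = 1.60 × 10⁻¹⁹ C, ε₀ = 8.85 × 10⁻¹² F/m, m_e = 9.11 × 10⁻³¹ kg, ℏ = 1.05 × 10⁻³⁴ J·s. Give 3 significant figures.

One atomic unit of energy density: u_au = E_h/a₀³ = m_e⁴e¹⁰/((4πε₀)⁵ℏ⁸) = 3.01 × 10¹³ J/m³.
2.80 × 10⁶ × 3.01 × 10¹³ J/m³ = 8.44 × 10¹⁹ J/m³

8.44 × 10¹⁹ J/m³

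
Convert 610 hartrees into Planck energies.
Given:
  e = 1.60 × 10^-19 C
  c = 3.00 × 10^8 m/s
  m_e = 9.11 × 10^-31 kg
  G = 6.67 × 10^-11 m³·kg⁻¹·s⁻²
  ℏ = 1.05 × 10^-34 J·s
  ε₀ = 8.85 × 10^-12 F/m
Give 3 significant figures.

hartree: E_h = m_e e⁴/(4πε₀ℏ)² = 4.38 × 10^-18 J
Planck energy: E_P = √(ℏc⁵/G) = 1.96 × 10^9 J
610 × 4.38 × 10^-18 / 1.96 × 10^9 = 1.37 × 10^-24

1.37 × 10^-24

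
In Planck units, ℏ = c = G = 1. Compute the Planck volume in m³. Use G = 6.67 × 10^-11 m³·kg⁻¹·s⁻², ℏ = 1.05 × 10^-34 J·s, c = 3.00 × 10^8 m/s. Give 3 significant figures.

Dimensional analysis gives V_P = (ℏG/c³)^(3/2).
  = √(1.75 × 10^-209)
  = 4.18 × 10^-105 m³

4.18 × 10^-105 m³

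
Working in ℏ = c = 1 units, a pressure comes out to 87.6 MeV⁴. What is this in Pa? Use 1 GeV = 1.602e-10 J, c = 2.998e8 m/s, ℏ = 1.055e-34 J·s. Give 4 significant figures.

1.823e27 Pa

Pressure is [E]/[L]³ = [E]⁴/(ℏc)³.
1 GeV⁴ → 1/(ℏc)³ × (1 GeV in J)⁴ = 2.082e37 Pa.
Convert the energy scale: 87.6 MeV⁴ = 8.76e-11 GeV⁴.
Result: 8.76e-11 × 2.082e37 = 1.823e27 Pa.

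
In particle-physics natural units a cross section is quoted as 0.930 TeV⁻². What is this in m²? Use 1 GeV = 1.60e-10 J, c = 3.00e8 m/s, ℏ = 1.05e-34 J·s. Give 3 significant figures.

3.60e-38 m²

Area is [L]² = [E]⁻²·(ℏc)²; restore (ℏc)².
1 GeV⁻² → (ℏc)² × (1 GeV in J)⁻² = 3.88e-32 m².
Convert the energy scale: 0.930 TeV⁻² = 9.30e-7 GeV⁻².
Result: 9.30e-7 × 3.88e-32 = 3.60e-38 m².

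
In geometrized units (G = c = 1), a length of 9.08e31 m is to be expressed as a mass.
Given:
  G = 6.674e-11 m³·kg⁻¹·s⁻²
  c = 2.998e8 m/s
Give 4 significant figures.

1.223e59 kg

Length → mass via c²/G.
9.08e31 m × (c²/G) = 1.223e59 kg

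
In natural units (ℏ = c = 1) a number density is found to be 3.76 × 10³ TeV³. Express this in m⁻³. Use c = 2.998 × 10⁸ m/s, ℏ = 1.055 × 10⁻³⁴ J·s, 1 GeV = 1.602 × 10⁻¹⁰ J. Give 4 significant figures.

4.886 × 10⁵⁹ m⁻³

Number density is [L]⁻³ = [E]³/(ℏc)³.
1 GeV³ → 1/(ℏc)³ × (1 GeV in J)³ = 1.299 × 10⁴⁷ m⁻³.
Convert the energy scale: 3.76 × 10³ TeV³ = 3.76 × 10¹² GeV³.
Result: 3.76 × 10¹² × 1.299 × 10⁴⁷ = 4.886 × 10⁵⁹ m⁻³.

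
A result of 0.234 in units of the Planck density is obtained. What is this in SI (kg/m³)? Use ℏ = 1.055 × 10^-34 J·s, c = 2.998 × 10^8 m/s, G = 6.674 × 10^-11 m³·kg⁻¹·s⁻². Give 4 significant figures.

One Planck density: ρ_P = c⁵/(ℏG²) = 5.154 × 10^96 kg/m³.
0.234 × 5.154 × 10^96 kg/m³ = 1.206 × 10^96 kg/m³

1.206 × 10^96 kg/m³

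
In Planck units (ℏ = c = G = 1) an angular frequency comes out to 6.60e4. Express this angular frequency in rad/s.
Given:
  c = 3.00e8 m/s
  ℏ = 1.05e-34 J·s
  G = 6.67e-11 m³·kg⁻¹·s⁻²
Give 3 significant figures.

One Planck angular frequency: ω_P = √(c⁵/(ℏG)) = 1.86e43 rad/s.
6.60e4 × 1.86e43 rad/s = 1.23e48 rad/s

1.23e48 rad/s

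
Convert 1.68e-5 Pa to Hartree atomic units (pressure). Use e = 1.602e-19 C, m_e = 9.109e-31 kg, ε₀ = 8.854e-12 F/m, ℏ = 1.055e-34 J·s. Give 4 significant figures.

atomic unit of pressure: P_au = E_h/a₀³ = m_e⁴e¹⁰/((4πε₀)⁵ℏ⁸) = 2.929e13 Pa.
1.68e-5 / 2.929e13 = 5.735e-19

5.735e-19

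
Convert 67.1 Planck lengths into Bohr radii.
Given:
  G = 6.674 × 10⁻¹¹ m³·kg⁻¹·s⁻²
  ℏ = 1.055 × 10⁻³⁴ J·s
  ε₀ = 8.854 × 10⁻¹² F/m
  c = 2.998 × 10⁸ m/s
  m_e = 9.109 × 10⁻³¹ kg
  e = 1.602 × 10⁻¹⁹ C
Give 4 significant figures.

2.048 × 10⁻²³

Planck length: ℓ_P = √(ℏG/c³) = 1.616 × 10⁻³⁵ m
Bohr radius: a₀ = 4πε₀ℏ²/(m_e e²) = 5.297 × 10⁻¹¹ m
67.1 × 1.616 × 10⁻³⁵ / 5.297 × 10⁻¹¹ = 2.048 × 10⁻²³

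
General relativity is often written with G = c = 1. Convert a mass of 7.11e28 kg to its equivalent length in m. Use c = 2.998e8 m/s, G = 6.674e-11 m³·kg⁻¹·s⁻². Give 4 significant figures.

52.79 m

In G = c = 1 units mass has dimensions of length; the conversion factor is G/c².
7.11e28 kg × (G/c²) = 52.79 m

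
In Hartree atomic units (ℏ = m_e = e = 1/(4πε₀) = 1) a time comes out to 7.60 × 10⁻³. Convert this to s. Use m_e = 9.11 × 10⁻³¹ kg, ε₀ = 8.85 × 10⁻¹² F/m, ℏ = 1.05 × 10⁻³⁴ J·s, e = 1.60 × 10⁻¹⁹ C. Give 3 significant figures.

One atomic unit of time: τ_au = (4πε₀)²ℏ³/(m_e e⁴) = 2.40 × 10⁻¹⁷ s.
7.60 × 10⁻³ × 2.40 × 10⁻¹⁷ s = 1.82 × 10⁻¹⁹ s

1.82 × 10⁻¹⁹ s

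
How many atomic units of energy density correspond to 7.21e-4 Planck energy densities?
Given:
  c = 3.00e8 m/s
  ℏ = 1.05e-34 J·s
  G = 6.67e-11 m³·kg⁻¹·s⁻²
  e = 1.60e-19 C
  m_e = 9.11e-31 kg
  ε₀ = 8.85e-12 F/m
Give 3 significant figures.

1.12e97

Planck energy density: u_P = c⁷/(ℏG²) = 4.68e113 J/m³
atomic unit of energy density: u_au = E_h/a₀³ = m_e⁴e¹⁰/((4πε₀)⁵ℏ⁸) = 3.01e13 J/m³
7.21e-4 × 4.68e113 / 3.01e13 = 1.12e97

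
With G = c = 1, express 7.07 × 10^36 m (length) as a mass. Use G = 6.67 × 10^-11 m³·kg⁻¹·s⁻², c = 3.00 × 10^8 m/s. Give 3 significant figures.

9.54 × 10^63 kg

Length → mass via c²/G.
7.07 × 10^36 m × (c²/G) = 9.54 × 10^63 kg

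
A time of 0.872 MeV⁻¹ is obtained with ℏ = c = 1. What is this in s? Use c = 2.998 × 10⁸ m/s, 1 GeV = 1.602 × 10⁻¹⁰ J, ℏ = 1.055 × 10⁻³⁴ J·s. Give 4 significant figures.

A time is [E]⁻¹ in ℏ=c=1; restore one factor of ℏ.
1 GeV⁻¹ → ℏ × (1 GeV in J)⁻¹ = 6.586 × 10⁻²⁵ s.
Convert the energy scale: 0.872 MeV⁻¹ = 872 GeV⁻¹.
Result: 872 × 6.586 × 10⁻²⁵ = 5.743 × 10⁻²² s.

5.743 × 10⁻²² s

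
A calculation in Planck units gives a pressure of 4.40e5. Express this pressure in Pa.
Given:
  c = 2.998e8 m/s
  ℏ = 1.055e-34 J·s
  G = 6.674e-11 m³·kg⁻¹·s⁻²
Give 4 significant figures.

One Planck pressure: p_P = c⁷/(ℏG²) = 4.632e113 Pa.
4.40e5 × 4.632e113 Pa = 2.038e119 Pa

2.038e119 Pa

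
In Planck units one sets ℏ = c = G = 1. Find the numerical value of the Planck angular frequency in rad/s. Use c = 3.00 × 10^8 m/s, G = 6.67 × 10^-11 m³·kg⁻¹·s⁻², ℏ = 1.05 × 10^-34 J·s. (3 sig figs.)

ω_P = √(c⁵/(ℏG))
  = √(3.47 × 10^86)
  = 1.86 × 10^43 rad/s

1.86 × 10^43 rad/s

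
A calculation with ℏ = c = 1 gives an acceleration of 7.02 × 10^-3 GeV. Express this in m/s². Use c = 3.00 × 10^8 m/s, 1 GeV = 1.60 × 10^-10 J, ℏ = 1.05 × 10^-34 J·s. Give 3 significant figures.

Acceleration is [L]/[T]² = c·[E]/ℏ.
1 GeV → c/ℏ × (1 GeV in J) = 4.57 × 10^32 m/s².
Result: 7.02 × 10^-3 × 4.57 × 10^32 = 3.21 × 10^30 m/s².

3.21 × 10^30 m/s²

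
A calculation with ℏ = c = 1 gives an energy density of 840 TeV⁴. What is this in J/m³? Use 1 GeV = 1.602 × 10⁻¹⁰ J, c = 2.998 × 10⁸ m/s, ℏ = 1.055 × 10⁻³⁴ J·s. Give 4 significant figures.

[E]/[L]³ = [E]⁴/(ℏc)³; restore (ℏc)⁻³.
1 GeV⁴ → 1/(ℏc)³ × (1 GeV in J)⁴ = 2.082 × 10³⁷ J/m³.
Convert the energy scale: 840 TeV⁴ = 8.40 × 10¹⁴ GeV⁴.
Result: 8.40 × 10¹⁴ × 2.082 × 10³⁷ = 1.749 × 10⁵² J/m³.

1.749 × 10⁵² J/m³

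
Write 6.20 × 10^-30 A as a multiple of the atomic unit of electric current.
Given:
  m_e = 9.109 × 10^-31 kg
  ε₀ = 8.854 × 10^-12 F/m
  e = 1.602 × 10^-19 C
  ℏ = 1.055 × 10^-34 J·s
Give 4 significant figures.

atomic unit of electric current: I_au = e E_h/ℏ = m_e e⁵/((4πε₀)²ℏ³) = 6.612 × 10^-3 A.
6.20 × 10^-30 / 6.612 × 10^-3 = 9.377 × 10^-28

9.377 × 10^-28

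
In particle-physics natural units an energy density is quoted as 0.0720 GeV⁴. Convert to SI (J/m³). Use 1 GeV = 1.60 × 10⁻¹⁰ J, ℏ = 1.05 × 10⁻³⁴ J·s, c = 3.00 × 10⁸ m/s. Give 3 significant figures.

[E]/[L]³ = [E]⁴/(ℏc)³; restore (ℏc)⁻³.
1 GeV⁴ → 1/(ℏc)³ × (1 GeV in J)⁴ = 2.10 × 10³⁷ J/m³.
Result: 0.0720 × 2.10 × 10³⁷ = 1.51 × 10³⁶ J/m³.

1.51 × 10³⁶ J/m³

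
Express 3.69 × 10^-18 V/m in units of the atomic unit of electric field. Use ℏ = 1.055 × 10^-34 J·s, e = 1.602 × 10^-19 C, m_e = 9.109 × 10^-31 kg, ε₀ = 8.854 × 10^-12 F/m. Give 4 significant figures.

atomic unit of electric field: E_au = E_h/(e a₀) = m_e²e⁵/((4πε₀)³ℏ⁴) = 5.131 × 10^11 V/m.
3.69 × 10^-18 / 5.131 × 10^11 = 7.192 × 10^-30

7.192 × 10^-30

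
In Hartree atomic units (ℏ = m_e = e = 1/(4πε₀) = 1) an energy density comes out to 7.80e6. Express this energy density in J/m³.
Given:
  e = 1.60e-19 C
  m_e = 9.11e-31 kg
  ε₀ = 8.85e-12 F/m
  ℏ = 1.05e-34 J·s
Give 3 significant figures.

One atomic unit of energy density: u_au = E_h/a₀³ = m_e⁴e¹⁰/((4πε₀)⁵ℏ⁸) = 3.01e13 J/m³.
7.80e6 × 3.01e13 J/m³ = 2.35e20 J/m³

2.35e20 J/m³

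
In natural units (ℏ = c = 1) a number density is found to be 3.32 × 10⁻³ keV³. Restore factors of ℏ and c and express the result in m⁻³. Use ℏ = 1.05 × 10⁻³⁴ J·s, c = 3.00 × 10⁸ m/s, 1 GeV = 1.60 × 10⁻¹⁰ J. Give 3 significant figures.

4.35 × 10²⁶ m⁻³

Number density is [L]⁻³ = [E]³/(ℏc)³.
1 GeV³ → 1/(ℏc)³ × (1 GeV in J)³ = 1.31 × 10⁴⁷ m⁻³.
Convert the energy scale: 3.32 × 10⁻³ keV³ = 3.32 × 10⁻²¹ GeV³.
Result: 3.32 × 10⁻²¹ × 1.31 × 10⁴⁷ = 4.35 × 10²⁶ m⁻³.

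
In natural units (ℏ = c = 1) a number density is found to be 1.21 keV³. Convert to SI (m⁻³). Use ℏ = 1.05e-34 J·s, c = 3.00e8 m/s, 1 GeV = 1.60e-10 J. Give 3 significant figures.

Number density is [L]⁻³ = [E]³/(ℏc)³.
1 GeV³ → 1/(ℏc)³ × (1 GeV in J)³ = 1.31e47 m⁻³.
Convert the energy scale: 1.21 keV³ = 1.21e-18 GeV³.
Result: 1.21e-18 × 1.31e47 = 1.59e29 m⁻³.

1.59e29 m⁻³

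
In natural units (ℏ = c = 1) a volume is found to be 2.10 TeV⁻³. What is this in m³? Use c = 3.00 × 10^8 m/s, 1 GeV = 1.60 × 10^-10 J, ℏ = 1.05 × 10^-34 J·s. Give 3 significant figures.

Volume is [L]³ = [E]⁻³·(ℏc)³.
1 GeV⁻³ → (ℏc)³ × (1 GeV in J)⁻³ = 7.63 × 10^-48 m³.
Convert the energy scale: 2.10 TeV⁻³ = 2.10 × 10^-9 GeV⁻³.
Result: 2.10 × 10^-9 × 7.63 × 10^-48 = 1.60 × 10^-56 m³.

1.60 × 10^-56 m³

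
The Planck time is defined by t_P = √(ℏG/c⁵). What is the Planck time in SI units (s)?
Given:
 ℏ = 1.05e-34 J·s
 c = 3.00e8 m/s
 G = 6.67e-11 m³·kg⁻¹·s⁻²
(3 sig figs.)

t_P = √(ℏG/c⁵)
  = √(2.88e-87)
  = 5.37e-44 s

5.37e-44 s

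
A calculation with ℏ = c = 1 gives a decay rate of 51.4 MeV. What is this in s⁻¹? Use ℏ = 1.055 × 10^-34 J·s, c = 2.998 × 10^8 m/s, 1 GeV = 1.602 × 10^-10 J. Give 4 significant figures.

7.805 × 10^22 s⁻¹

A rate is [E]/ℏ; divide by ℏ.
1 GeV → 1/ℏ × (1 GeV in J) = 1.518 × 10^24 s⁻¹.
Convert the energy scale: 51.4 MeV = 0.0514 GeV.
Result: 0.0514 × 1.518 × 10^24 = 7.805 × 10^22 s⁻¹.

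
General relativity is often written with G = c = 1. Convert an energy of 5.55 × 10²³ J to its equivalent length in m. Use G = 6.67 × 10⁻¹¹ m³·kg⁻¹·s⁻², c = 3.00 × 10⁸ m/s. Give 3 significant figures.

Energy → length via G/c⁴.
5.55 × 10²³ J × (G/c⁴) = 4.57 × 10⁻²¹ m

4.57 × 10⁻²¹ m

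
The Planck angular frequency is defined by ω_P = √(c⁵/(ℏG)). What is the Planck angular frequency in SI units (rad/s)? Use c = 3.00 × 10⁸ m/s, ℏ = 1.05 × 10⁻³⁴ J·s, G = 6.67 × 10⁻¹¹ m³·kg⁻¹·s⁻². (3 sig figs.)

ω_P = √(c⁵/(ℏG))
  = √(3.47 × 10⁸⁶)
  = 1.86 × 10⁴³ rad/s

1.86 × 10⁴³ rad/s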